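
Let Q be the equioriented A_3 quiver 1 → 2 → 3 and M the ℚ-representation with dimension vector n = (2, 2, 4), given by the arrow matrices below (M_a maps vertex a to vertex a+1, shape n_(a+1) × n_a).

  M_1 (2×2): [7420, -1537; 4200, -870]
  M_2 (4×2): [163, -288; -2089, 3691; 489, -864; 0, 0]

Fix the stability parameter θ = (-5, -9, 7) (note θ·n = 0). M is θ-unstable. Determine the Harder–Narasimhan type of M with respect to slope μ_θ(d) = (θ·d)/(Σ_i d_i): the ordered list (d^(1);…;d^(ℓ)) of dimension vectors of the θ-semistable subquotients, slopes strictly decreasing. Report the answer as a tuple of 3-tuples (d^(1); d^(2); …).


Via rank(M_{q-1}∘⋯∘M_p): M ≅ I[1,1], I[1,3], I[2,3], I[3,3]^2.
μ_θ-semistable layers: μ^(1)=7; μ^(2)=-5; μ^(3)=-7; μ^(4)=-9

((0, 0, 4); (1, 0, 0); (1, 1, 0); (0, 1, 0))


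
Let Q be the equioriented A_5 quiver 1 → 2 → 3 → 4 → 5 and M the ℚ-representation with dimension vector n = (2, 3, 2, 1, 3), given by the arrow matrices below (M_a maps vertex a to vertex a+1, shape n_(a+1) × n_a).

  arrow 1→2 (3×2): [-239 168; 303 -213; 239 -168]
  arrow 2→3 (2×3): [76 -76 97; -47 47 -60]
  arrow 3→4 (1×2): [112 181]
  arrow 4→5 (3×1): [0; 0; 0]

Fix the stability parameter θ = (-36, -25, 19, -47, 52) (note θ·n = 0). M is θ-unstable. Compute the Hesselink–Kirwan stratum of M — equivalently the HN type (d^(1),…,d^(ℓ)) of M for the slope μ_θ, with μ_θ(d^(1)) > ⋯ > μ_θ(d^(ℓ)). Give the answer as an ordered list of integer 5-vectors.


Barcode: M ≅ I[1,3], I[1,4], I[2,2], I[5,5]^3. HN layers by μ_θ (5 steps, strictly decreasing):
  μ^(1)=52; μ^(2)=19; μ^(3)=-14; μ^(4)=-25; μ^(5)=-36

((0, 0, 0, 0, 3); (0, 0, 1, 0, 0); (0, 0, 1, 1, 0); (0, 3, 0, 0, 0); (2, 0, 0, 0, 0))


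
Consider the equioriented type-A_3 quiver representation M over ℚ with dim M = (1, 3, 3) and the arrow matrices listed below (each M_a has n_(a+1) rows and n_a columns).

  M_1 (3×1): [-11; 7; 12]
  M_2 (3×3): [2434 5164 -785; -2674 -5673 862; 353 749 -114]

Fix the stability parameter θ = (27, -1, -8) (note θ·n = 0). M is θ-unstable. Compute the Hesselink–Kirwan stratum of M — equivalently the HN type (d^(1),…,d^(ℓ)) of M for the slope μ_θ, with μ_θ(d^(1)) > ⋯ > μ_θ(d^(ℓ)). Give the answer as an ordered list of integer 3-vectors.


Barcode: M ≅ I[1,3], I[2,3]^2. HN layers by μ_θ (2 steps, strictly decreasing):
  μ^(1)=6; μ^(2)=-9/2

((1, 1, 1); (0, 2, 2))


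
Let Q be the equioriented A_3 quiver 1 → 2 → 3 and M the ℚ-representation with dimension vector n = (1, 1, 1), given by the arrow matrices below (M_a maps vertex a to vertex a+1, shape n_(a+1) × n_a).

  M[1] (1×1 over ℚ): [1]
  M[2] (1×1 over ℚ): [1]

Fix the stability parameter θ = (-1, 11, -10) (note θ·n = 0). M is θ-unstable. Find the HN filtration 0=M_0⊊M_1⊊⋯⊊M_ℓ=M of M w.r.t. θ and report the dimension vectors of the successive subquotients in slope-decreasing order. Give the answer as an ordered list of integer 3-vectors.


Barcode: M ≅ I[1,3]. HN layers by μ_θ (2 steps, strictly decreasing):
  μ^(1)=1/2; μ^(2)=-1

((0, 1, 1); (1, 0, 0))


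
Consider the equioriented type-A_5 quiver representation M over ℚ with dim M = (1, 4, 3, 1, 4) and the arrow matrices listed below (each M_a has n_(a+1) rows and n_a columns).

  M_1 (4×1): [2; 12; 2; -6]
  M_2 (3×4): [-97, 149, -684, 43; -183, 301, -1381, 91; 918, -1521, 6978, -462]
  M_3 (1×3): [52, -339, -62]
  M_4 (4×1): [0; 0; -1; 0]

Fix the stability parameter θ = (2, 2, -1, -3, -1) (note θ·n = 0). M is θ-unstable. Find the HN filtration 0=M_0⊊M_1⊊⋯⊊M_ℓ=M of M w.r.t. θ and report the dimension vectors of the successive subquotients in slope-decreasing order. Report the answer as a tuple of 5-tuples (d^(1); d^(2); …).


Interval decomposition of M: I[1,5], I[2,2], I[2,3]^2, I[5,5]^3.
HN type (ℓ=4): μ^(1)=2; μ^(2)=1/2; μ^(3)=-1/5; μ^(4)=-1

((0, 1, 0, 0, 0); (0, 2, 2, 0, 0); (1, 1, 1, 1, 1); (0, 0, 0, 0, 3))


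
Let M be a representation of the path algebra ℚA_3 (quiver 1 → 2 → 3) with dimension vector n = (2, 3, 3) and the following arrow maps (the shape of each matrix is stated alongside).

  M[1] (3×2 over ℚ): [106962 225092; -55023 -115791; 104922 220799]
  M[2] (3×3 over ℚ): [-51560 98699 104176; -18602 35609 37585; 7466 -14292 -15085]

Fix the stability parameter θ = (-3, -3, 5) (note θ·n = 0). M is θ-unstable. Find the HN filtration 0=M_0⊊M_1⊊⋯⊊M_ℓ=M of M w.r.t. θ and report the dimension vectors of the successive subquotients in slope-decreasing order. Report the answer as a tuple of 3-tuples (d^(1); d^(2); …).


Via rank(M_{q-1}∘⋯∘M_p): M ≅ I[1,3]^2, I[2,2], I[3,3].
μ_θ-semistable layers: μ^(1)=5; μ^(2)=-3

((0, 0, 3); (2, 3, 0))


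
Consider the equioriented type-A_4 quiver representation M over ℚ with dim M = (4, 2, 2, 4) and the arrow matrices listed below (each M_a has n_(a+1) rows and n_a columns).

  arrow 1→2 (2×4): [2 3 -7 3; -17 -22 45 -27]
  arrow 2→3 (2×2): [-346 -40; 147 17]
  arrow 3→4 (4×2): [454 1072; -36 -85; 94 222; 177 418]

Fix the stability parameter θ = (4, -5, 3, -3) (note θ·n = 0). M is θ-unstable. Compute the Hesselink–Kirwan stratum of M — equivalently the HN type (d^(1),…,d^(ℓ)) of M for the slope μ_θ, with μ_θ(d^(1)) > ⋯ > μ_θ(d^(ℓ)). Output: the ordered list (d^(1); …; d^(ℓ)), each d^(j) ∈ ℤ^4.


Interval decomposition of M: I[1,1]^2, I[1,4]^2, I[4,4]^2.
HN type (ℓ=4): μ^(1)=4; μ^(2)=0; μ^(3)=-1/2; μ^(4)=-3

((2, 0, 0, 0); (0, 0, 2, 2); (2, 2, 0, 0); (0, 0, 0, 2))


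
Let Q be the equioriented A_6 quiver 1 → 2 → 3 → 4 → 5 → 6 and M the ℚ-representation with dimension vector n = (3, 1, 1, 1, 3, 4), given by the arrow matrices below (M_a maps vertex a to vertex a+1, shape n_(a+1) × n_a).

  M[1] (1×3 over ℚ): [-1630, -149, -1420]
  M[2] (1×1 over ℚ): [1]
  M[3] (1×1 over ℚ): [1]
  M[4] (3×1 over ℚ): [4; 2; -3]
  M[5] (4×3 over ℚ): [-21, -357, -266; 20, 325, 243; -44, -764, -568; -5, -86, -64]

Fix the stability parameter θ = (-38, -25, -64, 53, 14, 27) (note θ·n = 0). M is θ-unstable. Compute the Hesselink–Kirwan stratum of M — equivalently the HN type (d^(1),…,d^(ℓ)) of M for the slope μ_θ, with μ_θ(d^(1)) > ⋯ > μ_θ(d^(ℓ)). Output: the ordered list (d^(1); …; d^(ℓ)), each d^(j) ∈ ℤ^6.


Interval decomposition of M: I[1,1]^2, I[1,6], I[5,6]^2, I[6,6].
HN type (ℓ=5): μ^(1)=94/3; μ^(2)=27; μ^(3)=14; μ^(4)=-38; μ^(5)=-127/3

((0, 0, 0, 1, 1, 1); (0, 0, 0, 0, 0, 3); (0, 0, 0, 0, 2, 0); (2, 0, 0, 0, 0, 0); (1, 1, 1, 0, 0, 0))


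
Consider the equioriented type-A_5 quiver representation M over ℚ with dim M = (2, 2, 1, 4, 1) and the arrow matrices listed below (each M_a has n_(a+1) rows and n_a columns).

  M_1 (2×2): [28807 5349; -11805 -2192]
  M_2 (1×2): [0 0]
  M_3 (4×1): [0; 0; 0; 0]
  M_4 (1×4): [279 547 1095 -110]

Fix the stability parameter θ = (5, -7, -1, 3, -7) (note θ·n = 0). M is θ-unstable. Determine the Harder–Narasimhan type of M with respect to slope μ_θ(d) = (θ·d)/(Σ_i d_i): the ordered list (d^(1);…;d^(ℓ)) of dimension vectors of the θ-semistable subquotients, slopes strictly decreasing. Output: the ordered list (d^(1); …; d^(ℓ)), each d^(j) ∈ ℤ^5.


Barcode: M ≅ I[1,2]^2, I[3,3], I[4,4]^3, I[4,5]. HN layers by μ_θ (3 steps, strictly decreasing):
  μ^(1)=3; μ^(2)=-1; μ^(3)=-2

((0, 0, 0, 3, 0); (2, 2, 1, 0, 0); (0, 0, 0, 1, 1))


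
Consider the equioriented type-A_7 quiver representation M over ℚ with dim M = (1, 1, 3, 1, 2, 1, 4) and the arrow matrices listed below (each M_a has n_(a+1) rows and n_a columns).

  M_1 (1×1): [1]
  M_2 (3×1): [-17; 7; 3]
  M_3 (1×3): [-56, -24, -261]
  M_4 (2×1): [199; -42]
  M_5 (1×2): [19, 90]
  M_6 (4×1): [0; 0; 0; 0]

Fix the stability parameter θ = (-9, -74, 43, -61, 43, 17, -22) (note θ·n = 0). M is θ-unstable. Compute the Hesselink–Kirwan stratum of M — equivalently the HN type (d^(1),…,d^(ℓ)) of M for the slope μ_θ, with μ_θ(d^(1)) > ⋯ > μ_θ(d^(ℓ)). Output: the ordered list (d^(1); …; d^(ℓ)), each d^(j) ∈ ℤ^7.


Barcode: M ≅ I[1,6], I[3,3]^2, I[5,5], I[7,7]^4. HN layers by μ_θ (5 steps, strictly decreasing):
  μ^(1)=43; μ^(2)=30; μ^(3)=-9; μ^(4)=-22; μ^(5)=-83/2

((0, 0, 2, 0, 1, 0, 0); (0, 0, 0, 0, 1, 1, 0); (0, 0, 1, 1, 0, 0, 0); (0, 0, 0, 0, 0, 0, 4); (1, 1, 0, 0, 0, 0, 0))


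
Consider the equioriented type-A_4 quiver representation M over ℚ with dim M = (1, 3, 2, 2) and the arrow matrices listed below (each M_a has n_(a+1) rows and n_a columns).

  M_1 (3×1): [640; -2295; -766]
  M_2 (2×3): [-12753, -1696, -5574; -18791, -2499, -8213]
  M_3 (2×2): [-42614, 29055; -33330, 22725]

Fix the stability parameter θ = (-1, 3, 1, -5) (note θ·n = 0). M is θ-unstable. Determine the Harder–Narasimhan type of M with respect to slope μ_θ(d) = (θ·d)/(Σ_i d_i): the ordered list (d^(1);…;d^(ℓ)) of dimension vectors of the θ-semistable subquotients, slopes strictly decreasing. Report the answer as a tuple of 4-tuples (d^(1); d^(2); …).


Interval decomposition of M: I[1,4], I[2,2], I[2,3], I[4,4].
HN type (ℓ=5): μ^(1)=3; μ^(2)=2; μ^(3)=-1/3; μ^(4)=-1; μ^(5)=-5

((0, 1, 0, 0); (0, 1, 1, 0); (0, 1, 1, 1); (1, 0, 0, 0); (0, 0, 0, 1))


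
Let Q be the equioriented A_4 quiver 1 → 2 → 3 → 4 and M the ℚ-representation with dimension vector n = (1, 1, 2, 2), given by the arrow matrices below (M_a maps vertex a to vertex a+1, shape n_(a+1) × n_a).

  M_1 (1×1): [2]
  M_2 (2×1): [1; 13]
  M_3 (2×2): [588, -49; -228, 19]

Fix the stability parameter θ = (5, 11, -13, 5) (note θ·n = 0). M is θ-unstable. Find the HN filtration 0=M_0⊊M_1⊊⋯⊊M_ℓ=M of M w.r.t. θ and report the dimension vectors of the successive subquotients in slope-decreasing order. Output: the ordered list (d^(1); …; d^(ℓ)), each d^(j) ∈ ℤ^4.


Via rank(M_{q-1}∘⋯∘M_p): M ≅ I[1,4], I[3,3], I[4,4].
μ_θ-semistable layers: μ^(1)=5; μ^(2)=1; μ^(3)=-13

((0, 0, 0, 2); (1, 1, 1, 0); (0, 0, 1, 0))


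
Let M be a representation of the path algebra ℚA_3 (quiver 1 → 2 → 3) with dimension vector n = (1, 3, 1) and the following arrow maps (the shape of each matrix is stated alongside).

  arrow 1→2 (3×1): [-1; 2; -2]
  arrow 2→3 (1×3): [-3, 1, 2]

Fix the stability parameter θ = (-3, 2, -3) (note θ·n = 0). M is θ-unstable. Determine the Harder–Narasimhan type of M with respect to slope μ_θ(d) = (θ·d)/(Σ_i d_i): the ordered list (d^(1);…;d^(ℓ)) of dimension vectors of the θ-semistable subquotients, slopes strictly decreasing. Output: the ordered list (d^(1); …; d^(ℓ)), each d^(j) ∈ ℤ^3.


Via rank(M_{q-1}∘⋯∘M_p): M ≅ I[1,3], I[2,2]^2.
μ_θ-semistable layers: μ^(1)=2; μ^(2)=-1/2; μ^(3)=-3

((0, 2, 0); (0, 1, 1); (1, 0, 0))


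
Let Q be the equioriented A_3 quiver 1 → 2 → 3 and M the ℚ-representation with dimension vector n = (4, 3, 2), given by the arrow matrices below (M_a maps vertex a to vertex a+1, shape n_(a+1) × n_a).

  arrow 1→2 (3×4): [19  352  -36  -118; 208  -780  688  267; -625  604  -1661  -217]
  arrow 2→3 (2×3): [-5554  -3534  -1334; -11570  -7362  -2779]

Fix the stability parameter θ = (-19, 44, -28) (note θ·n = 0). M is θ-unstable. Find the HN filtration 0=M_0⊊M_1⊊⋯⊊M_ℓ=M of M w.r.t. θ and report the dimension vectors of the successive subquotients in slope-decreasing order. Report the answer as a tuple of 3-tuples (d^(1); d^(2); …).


Via rank(M_{q-1}∘⋯∘M_p): M ≅ I[1,1], I[1,2], I[1,3]^2.
μ_θ-semistable layers: μ^(1)=44; μ^(2)=8; μ^(3)=-19

((0, 1, 0); (0, 2, 2); (4, 0, 0))


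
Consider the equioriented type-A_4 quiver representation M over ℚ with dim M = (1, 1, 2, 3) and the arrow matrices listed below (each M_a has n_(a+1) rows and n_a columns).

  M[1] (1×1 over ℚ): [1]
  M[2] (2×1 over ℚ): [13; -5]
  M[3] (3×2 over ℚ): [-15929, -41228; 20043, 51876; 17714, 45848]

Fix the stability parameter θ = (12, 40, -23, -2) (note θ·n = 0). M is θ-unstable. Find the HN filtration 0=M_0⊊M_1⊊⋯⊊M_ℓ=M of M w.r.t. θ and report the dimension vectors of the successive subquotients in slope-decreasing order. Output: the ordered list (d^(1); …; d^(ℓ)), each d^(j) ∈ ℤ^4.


Interval decomposition of M: I[1,4], I[3,3], I[4,4]^2.
HN type (ℓ=3): μ^(1)=27/4; μ^(2)=-2; μ^(3)=-23

((1, 1, 1, 1); (0, 0, 0, 2); (0, 0, 1, 0))


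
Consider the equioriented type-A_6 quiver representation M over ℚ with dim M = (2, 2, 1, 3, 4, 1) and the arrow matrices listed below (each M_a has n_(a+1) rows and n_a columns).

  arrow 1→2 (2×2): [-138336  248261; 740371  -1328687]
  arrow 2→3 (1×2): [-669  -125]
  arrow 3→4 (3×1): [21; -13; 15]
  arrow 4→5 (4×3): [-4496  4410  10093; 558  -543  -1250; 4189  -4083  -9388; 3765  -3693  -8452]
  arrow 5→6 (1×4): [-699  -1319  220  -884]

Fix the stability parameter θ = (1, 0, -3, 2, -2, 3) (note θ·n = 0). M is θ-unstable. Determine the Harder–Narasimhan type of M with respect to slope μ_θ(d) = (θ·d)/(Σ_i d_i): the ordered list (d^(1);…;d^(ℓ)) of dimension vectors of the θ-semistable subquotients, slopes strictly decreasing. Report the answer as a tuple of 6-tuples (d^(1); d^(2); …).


Interval decomposition of M: I[1,2], I[1,5], I[4,5], I[4,6], I[5,5].
HN type (ℓ=5): μ^(1)=3; μ^(2)=1/2; μ^(3)=0; μ^(4)=-2/3; μ^(5)=-2

((0, 0, 0, 0, 0, 1); (1, 1, 0, 0, 0, 0); (0, 0, 0, 3, 3, 0); (1, 1, 1, 0, 0, 0); (0, 0, 0, 0, 1, 0))


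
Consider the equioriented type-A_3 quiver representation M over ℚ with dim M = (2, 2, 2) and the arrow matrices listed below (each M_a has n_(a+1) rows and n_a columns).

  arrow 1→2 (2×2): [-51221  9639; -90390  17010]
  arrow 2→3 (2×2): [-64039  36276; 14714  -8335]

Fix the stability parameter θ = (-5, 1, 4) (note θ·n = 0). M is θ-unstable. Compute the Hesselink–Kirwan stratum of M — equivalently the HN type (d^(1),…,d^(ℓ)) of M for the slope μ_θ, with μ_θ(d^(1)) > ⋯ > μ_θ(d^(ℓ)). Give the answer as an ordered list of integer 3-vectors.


Via rank(M_{q-1}∘⋯∘M_p): M ≅ I[1,1], I[1,3], I[2,3].
μ_θ-semistable layers: μ^(1)=4; μ^(2)=1; μ^(3)=-5

((0, 0, 2); (0, 2, 0); (2, 0, 0))


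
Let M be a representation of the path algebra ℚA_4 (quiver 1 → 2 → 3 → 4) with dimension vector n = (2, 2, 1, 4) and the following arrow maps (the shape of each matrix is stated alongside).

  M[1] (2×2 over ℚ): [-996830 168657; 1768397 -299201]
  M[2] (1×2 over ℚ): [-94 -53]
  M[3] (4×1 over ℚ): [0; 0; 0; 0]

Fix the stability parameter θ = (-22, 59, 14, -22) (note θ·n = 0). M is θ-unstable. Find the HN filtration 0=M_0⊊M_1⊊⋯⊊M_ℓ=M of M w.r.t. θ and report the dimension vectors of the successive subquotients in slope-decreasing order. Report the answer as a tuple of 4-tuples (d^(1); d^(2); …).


Interval decomposition of M: I[1,2], I[1,3], I[4,4]^4.
HN type (ℓ=3): μ^(1)=59; μ^(2)=73/2; μ^(3)=-22

((0, 1, 0, 0); (0, 1, 1, 0); (2, 0, 0, 4))


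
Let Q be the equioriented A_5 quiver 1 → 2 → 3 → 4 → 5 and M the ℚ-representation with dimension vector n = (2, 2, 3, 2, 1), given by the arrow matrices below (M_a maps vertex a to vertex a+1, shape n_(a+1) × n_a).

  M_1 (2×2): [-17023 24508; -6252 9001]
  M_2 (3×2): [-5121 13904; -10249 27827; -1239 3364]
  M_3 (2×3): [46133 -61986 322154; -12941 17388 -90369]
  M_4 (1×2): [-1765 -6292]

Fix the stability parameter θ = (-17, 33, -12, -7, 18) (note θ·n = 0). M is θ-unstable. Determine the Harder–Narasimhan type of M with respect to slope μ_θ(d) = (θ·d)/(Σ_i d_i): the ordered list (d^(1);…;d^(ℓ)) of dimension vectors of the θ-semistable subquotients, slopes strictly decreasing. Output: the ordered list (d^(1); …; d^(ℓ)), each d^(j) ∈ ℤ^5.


Via rank(M_{q-1}∘⋯∘M_p): M ≅ I[1,3], I[1,5], I[3,4].
μ_θ-semistable layers: μ^(1)=18; μ^(2)=21/2; μ^(3)=14/3; μ^(4)=-7; μ^(5)=-12; μ^(6)=-17

((0, 0, 0, 0, 1); (0, 1, 1, 0, 0); (0, 1, 1, 1, 0); (0, 0, 0, 1, 0); (0, 0, 1, 0, 0); (2, 0, 0, 0, 0))


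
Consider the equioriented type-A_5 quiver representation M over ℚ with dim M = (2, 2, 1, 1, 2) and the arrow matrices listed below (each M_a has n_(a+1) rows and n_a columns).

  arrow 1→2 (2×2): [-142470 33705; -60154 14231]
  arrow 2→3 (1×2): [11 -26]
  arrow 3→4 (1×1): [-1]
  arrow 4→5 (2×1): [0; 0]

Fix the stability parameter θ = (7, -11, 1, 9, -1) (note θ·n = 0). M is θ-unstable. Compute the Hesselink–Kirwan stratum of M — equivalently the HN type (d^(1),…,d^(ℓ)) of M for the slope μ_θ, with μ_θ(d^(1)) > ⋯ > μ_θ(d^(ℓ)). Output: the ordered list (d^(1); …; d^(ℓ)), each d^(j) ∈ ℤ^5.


Interval decomposition of M: I[1,1], I[1,4], I[2,2], I[5,5]^2.
HN type (ℓ=6): μ^(1)=9; μ^(2)=7; μ^(3)=1; μ^(4)=-1; μ^(5)=-2; μ^(6)=-11

((0, 0, 0, 1, 0); (1, 0, 0, 0, 0); (0, 0, 1, 0, 0); (0, 0, 0, 0, 2); (1, 1, 0, 0, 0); (0, 1, 0, 0, 0))


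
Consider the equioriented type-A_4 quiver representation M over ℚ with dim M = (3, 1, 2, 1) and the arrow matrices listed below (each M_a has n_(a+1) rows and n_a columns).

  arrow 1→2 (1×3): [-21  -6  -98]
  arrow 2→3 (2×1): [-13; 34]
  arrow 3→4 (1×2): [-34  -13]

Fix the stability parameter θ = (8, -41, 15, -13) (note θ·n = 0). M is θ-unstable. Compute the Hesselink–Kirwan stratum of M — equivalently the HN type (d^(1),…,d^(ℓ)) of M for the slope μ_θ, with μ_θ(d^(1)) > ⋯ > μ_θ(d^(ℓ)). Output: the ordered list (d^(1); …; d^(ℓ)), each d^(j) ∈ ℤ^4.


Interval decomposition of M: I[1,1]^2, I[1,3], I[3,4].
HN type (ℓ=4): μ^(1)=15; μ^(2)=8; μ^(3)=1; μ^(4)=-33/2

((0, 0, 1, 0); (2, 0, 0, 0); (0, 0, 1, 1); (1, 1, 0, 0))


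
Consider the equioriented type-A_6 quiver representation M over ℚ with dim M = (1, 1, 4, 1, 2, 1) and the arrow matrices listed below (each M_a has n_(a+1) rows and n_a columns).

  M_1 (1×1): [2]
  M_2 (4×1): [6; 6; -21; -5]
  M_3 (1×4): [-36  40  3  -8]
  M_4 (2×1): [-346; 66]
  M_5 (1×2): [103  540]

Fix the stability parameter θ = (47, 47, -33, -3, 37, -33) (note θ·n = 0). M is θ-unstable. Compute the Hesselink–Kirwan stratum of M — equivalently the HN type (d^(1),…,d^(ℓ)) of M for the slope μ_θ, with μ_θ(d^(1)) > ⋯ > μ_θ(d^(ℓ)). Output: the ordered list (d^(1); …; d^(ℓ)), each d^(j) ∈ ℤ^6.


Interval decomposition of M: I[1,6], I[3,3]^3, I[5,5].
HN type (ℓ=3): μ^(1)=37; μ^(2)=31/3; μ^(3)=-33

((0, 0, 0, 0, 1, 0); (1, 1, 1, 1, 1, 1); (0, 0, 3, 0, 0, 0))


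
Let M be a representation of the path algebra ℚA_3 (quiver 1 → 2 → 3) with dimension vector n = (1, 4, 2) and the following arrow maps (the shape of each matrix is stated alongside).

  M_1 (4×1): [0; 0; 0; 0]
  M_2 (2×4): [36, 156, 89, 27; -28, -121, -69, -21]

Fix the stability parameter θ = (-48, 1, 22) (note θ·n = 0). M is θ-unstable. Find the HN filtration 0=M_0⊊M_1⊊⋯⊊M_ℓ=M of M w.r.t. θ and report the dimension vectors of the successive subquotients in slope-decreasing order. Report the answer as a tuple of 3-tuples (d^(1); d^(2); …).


Barcode: M ≅ I[1,1], I[2,2]^2, I[2,3]^2. HN layers by μ_θ (3 steps, strictly decreasing):
  μ^(1)=22; μ^(2)=1; μ^(3)=-48

((0, 0, 2); (0, 4, 0); (1, 0, 0))


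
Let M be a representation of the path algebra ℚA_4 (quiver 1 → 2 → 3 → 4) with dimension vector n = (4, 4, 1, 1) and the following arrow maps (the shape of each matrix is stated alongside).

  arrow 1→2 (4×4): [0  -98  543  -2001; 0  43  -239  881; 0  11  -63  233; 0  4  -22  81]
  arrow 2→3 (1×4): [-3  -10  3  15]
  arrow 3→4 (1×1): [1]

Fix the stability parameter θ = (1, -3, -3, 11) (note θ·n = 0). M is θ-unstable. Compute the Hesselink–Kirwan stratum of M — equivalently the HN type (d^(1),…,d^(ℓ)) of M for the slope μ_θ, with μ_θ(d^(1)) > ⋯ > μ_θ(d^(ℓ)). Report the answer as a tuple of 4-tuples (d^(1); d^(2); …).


Via rank(M_{q-1}∘⋯∘M_p): M ≅ I[1,1], I[1,2]^2, I[1,4], I[2,2].
μ_θ-semistable layers: μ^(1)=11; μ^(2)=1; μ^(3)=-1; μ^(4)=-5/3; μ^(5)=-3

((0, 0, 0, 1); (1, 0, 0, 0); (2, 2, 0, 0); (1, 1, 1, 0); (0, 1, 0, 0))


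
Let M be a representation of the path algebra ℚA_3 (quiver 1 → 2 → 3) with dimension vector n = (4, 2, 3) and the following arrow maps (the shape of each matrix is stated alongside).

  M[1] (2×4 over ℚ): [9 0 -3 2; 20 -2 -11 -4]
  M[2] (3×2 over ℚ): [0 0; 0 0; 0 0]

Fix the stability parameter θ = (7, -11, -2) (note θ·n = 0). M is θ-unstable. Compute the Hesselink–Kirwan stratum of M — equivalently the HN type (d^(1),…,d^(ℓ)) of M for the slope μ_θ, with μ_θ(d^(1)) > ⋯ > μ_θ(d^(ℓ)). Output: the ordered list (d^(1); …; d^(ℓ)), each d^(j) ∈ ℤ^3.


Via rank(M_{q-1}∘⋯∘M_p): M ≅ I[1,1]^2, I[1,2]^2, I[3,3]^3.
μ_θ-semistable layers: μ^(1)=7; μ^(2)=-2

((2, 0, 0); (2, 2, 3))


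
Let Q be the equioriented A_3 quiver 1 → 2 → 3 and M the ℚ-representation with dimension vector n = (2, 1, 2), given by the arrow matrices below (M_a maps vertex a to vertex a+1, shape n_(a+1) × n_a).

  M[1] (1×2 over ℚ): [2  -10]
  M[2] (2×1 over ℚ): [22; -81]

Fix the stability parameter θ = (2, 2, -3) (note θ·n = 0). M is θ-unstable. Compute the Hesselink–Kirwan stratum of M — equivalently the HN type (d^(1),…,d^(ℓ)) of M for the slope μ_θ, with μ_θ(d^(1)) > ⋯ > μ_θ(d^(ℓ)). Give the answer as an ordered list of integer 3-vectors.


Barcode: M ≅ I[1,1], I[1,3], I[3,3]. HN layers by μ_θ (3 steps, strictly decreasing):
  μ^(1)=2; μ^(2)=1/3; μ^(3)=-3

((1, 0, 0); (1, 1, 1); (0, 0, 1))


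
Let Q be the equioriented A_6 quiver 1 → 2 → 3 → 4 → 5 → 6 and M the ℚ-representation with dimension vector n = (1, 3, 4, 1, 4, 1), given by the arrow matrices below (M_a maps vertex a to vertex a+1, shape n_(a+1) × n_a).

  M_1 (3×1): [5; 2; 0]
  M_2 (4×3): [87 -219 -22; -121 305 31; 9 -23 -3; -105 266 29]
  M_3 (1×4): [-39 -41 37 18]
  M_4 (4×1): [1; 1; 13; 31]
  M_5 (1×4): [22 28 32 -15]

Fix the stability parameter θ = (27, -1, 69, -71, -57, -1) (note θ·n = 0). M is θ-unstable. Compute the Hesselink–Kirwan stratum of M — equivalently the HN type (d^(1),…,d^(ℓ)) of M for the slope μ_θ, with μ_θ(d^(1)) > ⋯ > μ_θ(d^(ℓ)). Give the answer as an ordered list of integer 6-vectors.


Interval decomposition of M: I[1,6], I[2,3]^2, I[3,3], I[5,5]^3.
HN type (ℓ=4): μ^(1)=69; μ^(2)=-1; μ^(3)=-33/5; μ^(4)=-57

((0, 0, 3, 0, 0, 0); (0, 2, 0, 0, 0, 1); (1, 1, 1, 1, 1, 0); (0, 0, 0, 0, 3, 0))


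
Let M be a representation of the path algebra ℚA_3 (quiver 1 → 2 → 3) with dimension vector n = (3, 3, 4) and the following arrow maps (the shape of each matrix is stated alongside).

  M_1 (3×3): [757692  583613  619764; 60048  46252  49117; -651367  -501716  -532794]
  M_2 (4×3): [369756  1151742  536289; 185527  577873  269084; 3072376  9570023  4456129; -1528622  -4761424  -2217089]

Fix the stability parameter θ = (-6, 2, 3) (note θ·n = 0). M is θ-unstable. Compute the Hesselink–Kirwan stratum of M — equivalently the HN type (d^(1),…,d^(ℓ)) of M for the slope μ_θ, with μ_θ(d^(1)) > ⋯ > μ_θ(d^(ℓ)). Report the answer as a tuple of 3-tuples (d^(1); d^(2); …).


Interval decomposition of M: I[1,3]^3, I[3,3].
HN type (ℓ=3): μ^(1)=3; μ^(2)=2; μ^(3)=-6

((0, 0, 4); (0, 3, 0); (3, 0, 0))


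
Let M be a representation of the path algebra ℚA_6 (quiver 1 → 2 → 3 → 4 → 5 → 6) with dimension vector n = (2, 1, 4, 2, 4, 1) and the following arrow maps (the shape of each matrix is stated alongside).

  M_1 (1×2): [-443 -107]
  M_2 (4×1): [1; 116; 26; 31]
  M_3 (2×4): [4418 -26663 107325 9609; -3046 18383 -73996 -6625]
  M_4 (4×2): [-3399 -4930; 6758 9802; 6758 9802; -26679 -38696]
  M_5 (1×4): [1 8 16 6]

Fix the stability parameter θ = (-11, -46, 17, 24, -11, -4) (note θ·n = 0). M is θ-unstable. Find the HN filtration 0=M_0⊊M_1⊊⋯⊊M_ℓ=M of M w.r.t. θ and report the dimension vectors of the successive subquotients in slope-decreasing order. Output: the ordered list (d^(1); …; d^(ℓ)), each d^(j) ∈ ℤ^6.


Barcode: M ≅ I[1,1], I[1,6], I[3,3]^2, I[3,5], I[5,5]^2. HN layers by μ_θ (5 steps, strictly decreasing):
  μ^(1)=17; μ^(2)=10; μ^(3)=13/2; μ^(4)=-11; μ^(5)=-57/2

((0, 0, 2, 0, 0, 0); (0, 0, 1, 1, 1, 0); (0, 0, 1, 1, 1, 1); (1, 0, 0, 0, 2, 0); (1, 1, 0, 0, 0, 0))


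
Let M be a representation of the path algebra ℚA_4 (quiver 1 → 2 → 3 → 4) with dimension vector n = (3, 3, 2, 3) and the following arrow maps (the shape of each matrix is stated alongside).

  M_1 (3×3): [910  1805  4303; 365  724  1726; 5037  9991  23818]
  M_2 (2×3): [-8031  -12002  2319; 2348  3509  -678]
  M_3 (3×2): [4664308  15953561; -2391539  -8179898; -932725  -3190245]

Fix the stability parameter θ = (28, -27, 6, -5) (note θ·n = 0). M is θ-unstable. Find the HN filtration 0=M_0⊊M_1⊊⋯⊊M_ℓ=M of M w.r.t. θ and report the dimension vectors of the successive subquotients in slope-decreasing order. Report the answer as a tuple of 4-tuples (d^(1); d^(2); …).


Via rank(M_{q-1}∘⋯∘M_p): M ≅ I[1,2], I[1,4]^2, I[4,4].
μ_θ-semistable layers: μ^(1)=1/2; μ^(2)=-5

((3, 3, 2, 2); (0, 0, 0, 1))


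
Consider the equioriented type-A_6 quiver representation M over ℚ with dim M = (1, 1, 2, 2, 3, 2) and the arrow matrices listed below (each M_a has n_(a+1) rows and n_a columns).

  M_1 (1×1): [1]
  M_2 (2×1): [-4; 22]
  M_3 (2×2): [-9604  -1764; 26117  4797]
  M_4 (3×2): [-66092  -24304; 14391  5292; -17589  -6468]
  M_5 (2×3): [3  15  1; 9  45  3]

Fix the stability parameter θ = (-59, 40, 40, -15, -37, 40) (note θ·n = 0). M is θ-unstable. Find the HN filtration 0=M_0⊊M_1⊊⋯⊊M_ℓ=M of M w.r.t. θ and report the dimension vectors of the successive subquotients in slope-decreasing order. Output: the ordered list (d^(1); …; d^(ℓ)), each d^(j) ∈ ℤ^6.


Barcode: M ≅ I[1,4], I[3,3], I[4,5], I[5,5], I[5,6], I[6,6]. HN layers by μ_θ (5 steps, strictly decreasing):
  μ^(1)=40; μ^(2)=65/3; μ^(3)=-26; μ^(4)=-37; μ^(5)=-59

((0, 0, 1, 0, 0, 2); (0, 1, 1, 1, 0, 0); (0, 0, 0, 1, 1, 0); (0, 0, 0, 0, 2, 0); (1, 0, 0, 0, 0, 0))


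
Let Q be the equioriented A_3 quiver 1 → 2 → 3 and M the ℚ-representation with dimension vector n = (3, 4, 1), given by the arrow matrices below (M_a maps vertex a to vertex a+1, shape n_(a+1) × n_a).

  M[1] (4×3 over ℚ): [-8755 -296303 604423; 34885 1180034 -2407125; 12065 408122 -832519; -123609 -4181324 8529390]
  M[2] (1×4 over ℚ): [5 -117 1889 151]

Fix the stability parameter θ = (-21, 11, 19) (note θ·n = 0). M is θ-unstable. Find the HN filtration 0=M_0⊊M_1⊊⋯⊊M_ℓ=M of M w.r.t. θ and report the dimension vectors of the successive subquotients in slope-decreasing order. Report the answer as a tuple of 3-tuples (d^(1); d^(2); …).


Interval decomposition of M: I[1,2]^2, I[1,3], I[2,2].
HN type (ℓ=3): μ^(1)=19; μ^(2)=11; μ^(3)=-21

((0, 0, 1); (0, 4, 0); (3, 0, 0))


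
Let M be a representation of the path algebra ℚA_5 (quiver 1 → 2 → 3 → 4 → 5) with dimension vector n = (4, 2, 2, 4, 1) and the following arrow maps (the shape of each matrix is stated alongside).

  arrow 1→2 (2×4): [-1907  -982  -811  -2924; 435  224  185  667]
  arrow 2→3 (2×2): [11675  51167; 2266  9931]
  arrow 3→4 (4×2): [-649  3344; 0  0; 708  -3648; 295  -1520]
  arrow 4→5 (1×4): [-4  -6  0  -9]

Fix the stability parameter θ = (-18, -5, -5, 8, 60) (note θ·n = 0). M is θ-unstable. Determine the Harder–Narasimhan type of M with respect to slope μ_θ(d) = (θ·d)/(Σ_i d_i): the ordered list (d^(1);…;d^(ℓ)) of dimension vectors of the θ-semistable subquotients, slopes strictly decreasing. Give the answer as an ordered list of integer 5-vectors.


Via rank(M_{q-1}∘⋯∘M_p): M ≅ I[1,1]^2, I[1,3], I[1,5], I[4,4]^3.
μ_θ-semistable layers: μ^(1)=60; μ^(2)=8; μ^(3)=-5; μ^(4)=-18

((0, 0, 0, 0, 1); (0, 0, 0, 4, 0); (0, 2, 2, 0, 0); (4, 0, 0, 0, 0))


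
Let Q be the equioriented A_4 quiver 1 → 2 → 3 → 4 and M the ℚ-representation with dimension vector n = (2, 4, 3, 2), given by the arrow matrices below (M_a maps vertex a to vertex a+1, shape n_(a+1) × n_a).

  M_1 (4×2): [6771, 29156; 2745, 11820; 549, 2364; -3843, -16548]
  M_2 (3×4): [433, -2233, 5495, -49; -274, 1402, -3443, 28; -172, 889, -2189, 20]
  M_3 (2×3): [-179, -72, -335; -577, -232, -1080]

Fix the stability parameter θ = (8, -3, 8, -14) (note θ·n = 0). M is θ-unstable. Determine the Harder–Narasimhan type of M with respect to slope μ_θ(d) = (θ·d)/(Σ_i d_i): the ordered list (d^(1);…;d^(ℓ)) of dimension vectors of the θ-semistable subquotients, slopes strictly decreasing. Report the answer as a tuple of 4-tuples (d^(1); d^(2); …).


Via rank(M_{q-1}∘⋯∘M_p): M ≅ I[1,1], I[1,3], I[2,2], I[2,4]^2.
μ_θ-semistable layers: μ^(1)=8; μ^(2)=5/2; μ^(3)=-3

((1, 0, 1, 0); (1, 1, 0, 0); (0, 3, 2, 2))


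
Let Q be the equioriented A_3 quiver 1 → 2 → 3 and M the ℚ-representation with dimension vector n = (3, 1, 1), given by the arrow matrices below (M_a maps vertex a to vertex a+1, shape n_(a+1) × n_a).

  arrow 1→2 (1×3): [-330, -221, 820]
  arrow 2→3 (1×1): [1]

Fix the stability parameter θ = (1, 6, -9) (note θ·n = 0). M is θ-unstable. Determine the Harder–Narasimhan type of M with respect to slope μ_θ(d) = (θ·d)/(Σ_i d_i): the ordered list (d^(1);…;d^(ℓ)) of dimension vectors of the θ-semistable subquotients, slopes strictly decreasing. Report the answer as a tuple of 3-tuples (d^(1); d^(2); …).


Via rank(M_{q-1}∘⋯∘M_p): M ≅ I[1,1]^2, I[1,3].
μ_θ-semistable layers: μ^(1)=1; μ^(2)=-2/3

((2, 0, 0); (1, 1, 1))


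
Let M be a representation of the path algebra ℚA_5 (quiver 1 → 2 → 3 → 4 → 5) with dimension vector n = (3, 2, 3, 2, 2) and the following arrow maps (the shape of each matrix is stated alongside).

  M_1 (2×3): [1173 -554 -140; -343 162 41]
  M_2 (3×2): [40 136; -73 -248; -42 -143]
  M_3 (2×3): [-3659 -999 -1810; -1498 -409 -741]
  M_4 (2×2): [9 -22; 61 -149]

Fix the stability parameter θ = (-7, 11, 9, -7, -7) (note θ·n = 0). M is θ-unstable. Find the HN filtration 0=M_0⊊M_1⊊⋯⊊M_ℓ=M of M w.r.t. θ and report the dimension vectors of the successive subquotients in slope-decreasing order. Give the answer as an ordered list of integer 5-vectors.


Via rank(M_{q-1}∘⋯∘M_p): M ≅ I[1,1], I[1,5]^2, I[3,3].
μ_θ-semistable layers: μ^(1)=9; μ^(2)=3/2; μ^(3)=-7

((0, 0, 1, 0, 0); (0, 2, 2, 2, 2); (3, 0, 0, 0, 0))


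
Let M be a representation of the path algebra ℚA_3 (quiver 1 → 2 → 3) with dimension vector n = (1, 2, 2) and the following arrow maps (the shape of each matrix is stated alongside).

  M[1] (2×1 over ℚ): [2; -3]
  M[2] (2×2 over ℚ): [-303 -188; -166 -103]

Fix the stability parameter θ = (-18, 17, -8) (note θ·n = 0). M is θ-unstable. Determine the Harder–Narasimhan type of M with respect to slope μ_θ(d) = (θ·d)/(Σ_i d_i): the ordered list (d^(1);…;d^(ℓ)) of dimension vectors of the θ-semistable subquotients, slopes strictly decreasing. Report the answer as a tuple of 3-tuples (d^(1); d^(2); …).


Barcode: M ≅ I[1,3], I[2,3]. HN layers by μ_θ (2 steps, strictly decreasing):
  μ^(1)=9/2; μ^(2)=-18

((0, 2, 2); (1, 0, 0))


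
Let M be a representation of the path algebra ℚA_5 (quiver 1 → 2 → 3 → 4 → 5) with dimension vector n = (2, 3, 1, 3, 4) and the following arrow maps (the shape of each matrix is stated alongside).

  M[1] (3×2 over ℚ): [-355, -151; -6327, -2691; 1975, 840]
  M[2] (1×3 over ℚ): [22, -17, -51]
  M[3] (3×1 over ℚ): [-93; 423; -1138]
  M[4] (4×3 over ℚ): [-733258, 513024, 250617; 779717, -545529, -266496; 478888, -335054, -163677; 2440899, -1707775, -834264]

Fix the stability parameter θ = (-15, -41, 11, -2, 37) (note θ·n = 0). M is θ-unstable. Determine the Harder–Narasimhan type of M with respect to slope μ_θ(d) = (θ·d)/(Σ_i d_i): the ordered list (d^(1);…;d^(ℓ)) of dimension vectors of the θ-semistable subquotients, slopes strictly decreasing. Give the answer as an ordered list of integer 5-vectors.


Interval decomposition of M: I[1,2], I[1,4], I[2,2], I[4,5]^2, I[5,5]^2.
HN type (ℓ=5): μ^(1)=37; μ^(2)=9/2; μ^(3)=-2; μ^(4)=-28; μ^(5)=-41

((0, 0, 0, 0, 4); (0, 0, 1, 1, 0); (0, 0, 0, 2, 0); (2, 2, 0, 0, 0); (0, 1, 0, 0, 0))


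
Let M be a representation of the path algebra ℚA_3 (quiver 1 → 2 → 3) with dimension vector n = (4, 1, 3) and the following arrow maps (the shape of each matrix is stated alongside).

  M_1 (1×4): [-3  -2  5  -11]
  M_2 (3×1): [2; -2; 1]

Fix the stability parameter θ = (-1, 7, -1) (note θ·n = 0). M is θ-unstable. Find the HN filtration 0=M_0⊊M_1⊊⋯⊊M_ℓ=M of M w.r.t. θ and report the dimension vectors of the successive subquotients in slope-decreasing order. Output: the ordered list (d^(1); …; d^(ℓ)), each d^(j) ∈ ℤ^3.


Via rank(M_{q-1}∘⋯∘M_p): M ≅ I[1,1]^3, I[1,3], I[3,3]^2.
μ_θ-semistable layers: μ^(1)=3; μ^(2)=-1

((0, 1, 1); (4, 0, 2))


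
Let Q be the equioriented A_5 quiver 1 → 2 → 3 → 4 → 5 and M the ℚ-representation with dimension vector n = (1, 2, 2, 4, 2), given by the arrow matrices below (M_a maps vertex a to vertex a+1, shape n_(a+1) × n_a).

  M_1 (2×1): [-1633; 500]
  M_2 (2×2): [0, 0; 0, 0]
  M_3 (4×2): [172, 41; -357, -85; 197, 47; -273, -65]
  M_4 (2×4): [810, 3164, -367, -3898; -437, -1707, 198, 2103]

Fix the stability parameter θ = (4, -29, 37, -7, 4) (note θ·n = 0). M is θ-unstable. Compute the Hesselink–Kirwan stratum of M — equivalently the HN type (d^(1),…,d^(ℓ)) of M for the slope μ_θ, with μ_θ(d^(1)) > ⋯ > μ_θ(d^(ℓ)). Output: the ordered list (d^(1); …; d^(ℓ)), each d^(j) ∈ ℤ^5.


Barcode: M ≅ I[1,2], I[2,2], I[3,5]^2, I[4,4]^2. HN layers by μ_θ (4 steps, strictly decreasing):
  μ^(1)=34/3; μ^(2)=-7; μ^(3)=-25/2; μ^(4)=-29

((0, 0, 2, 2, 2); (0, 0, 0, 2, 0); (1, 1, 0, 0, 0); (0, 1, 0, 0, 0))


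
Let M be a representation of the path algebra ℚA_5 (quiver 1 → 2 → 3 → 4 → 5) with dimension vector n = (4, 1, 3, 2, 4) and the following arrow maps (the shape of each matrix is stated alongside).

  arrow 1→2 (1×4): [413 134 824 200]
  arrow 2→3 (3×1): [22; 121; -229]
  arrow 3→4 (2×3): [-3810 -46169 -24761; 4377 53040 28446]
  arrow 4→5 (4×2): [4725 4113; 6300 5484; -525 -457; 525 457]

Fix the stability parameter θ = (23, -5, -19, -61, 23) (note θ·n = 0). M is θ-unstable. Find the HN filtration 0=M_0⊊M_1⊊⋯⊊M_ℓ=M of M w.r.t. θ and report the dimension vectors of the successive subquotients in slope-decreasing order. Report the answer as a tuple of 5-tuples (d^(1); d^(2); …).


Interval decomposition of M: I[1,1]^3, I[1,3], I[3,4], I[3,5], I[5,5]^3.
HN type (ℓ=3): μ^(1)=23; μ^(2)=-1/3; μ^(3)=-40

((3, 0, 0, 0, 4); (1, 1, 1, 0, 0); (0, 0, 2, 2, 0))


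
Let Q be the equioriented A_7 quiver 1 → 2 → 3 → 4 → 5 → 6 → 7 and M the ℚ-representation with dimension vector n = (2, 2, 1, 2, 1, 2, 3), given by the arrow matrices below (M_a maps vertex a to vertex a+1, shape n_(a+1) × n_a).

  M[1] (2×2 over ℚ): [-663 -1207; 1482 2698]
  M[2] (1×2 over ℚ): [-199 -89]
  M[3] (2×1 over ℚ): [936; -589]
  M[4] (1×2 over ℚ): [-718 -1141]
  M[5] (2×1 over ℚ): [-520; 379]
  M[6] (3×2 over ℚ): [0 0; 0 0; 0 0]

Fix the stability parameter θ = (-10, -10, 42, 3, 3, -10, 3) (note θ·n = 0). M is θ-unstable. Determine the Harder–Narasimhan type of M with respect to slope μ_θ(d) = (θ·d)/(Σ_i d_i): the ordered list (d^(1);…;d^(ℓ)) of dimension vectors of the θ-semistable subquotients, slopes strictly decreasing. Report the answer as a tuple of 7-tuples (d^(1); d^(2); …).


Interval decomposition of M: I[1,1], I[1,6], I[2,2], I[4,4], I[6,6], I[7,7]^3.
HN type (ℓ=3): μ^(1)=19/2; μ^(2)=3; μ^(3)=-10

((0, 0, 1, 1, 1, 1, 0); (0, 0, 0, 1, 0, 0, 3); (2, 2, 0, 0, 0, 1, 0))


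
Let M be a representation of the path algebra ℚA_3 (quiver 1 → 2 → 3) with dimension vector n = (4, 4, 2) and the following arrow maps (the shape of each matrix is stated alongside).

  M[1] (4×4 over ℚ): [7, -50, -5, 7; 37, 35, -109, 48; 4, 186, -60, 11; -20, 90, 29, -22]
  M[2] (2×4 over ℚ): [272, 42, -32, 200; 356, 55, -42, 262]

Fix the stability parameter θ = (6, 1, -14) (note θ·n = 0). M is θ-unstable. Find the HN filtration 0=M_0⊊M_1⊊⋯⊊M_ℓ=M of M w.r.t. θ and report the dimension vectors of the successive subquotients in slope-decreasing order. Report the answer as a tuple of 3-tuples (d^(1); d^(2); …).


Barcode: M ≅ I[1,2]^2, I[1,3]^2. HN layers by μ_θ (2 steps, strictly decreasing):
  μ^(1)=7/2; μ^(2)=-7/3

((2, 2, 0); (2, 2, 2))


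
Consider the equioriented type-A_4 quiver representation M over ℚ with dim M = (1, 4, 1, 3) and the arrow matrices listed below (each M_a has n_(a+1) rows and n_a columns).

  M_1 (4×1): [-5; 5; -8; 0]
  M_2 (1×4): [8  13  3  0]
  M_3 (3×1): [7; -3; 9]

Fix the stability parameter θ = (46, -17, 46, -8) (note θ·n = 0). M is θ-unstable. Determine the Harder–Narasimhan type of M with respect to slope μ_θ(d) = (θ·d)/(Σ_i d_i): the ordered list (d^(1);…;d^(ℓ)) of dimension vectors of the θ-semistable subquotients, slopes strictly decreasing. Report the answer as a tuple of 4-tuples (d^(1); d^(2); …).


Via rank(M_{q-1}∘⋯∘M_p): M ≅ I[1,4], I[2,2]^3, I[4,4]^2.
μ_θ-semistable layers: μ^(1)=19; μ^(2)=29/2; μ^(3)=-8; μ^(4)=-17

((0, 0, 1, 1); (1, 1, 0, 0); (0, 0, 0, 2); (0, 3, 0, 0))


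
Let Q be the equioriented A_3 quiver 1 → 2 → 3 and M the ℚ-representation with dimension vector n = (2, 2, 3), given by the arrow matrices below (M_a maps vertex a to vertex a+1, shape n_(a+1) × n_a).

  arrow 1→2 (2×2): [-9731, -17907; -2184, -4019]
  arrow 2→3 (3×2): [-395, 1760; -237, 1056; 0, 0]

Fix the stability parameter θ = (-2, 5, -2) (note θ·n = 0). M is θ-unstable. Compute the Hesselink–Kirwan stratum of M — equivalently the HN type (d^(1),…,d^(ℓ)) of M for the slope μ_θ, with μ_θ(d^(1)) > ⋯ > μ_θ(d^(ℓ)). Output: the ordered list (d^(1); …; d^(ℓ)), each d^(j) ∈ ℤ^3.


Via rank(M_{q-1}∘⋯∘M_p): M ≅ I[1,2], I[1,3], I[3,3]^2.
μ_θ-semistable layers: μ^(1)=5; μ^(2)=3/2; μ^(3)=-2

((0, 1, 0); (0, 1, 1); (2, 0, 2))


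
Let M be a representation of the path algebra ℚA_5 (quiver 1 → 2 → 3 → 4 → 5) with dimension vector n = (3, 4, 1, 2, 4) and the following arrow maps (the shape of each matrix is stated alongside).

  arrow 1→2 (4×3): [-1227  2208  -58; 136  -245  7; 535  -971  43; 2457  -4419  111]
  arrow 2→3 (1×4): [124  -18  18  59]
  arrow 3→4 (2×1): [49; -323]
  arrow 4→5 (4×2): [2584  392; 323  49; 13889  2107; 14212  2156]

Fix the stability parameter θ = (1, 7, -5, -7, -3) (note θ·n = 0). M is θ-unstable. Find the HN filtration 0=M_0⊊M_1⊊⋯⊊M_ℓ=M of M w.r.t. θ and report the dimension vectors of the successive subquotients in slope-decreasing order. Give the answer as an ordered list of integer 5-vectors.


Via rank(M_{q-1}∘⋯∘M_p): M ≅ I[1,1], I[1,2], I[1,4], I[2,2]^2, I[4,5], I[5,5]^3.
μ_θ-semistable layers: μ^(1)=7; μ^(2)=1; μ^(3)=-1; μ^(4)=-3; μ^(5)=-7

((0, 3, 0, 0, 0); (2, 0, 0, 0, 0); (1, 1, 1, 1, 0); (0, 0, 0, 0, 4); (0, 0, 0, 1, 0))


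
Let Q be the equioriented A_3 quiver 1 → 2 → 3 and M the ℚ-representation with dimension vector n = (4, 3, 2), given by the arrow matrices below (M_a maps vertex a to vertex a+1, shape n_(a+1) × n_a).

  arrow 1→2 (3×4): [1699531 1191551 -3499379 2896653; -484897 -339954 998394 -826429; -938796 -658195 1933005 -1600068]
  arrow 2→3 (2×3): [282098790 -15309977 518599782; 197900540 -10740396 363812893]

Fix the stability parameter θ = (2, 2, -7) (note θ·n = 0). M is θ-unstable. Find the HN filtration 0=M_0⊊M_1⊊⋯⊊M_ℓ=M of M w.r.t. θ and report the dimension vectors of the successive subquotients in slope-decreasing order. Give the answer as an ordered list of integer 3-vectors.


Barcode: M ≅ I[1,1], I[1,2], I[1,3]^2. HN layers by μ_θ (2 steps, strictly decreasing):
  μ^(1)=2; μ^(2)=-1

((2, 1, 0); (2, 2, 2))
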